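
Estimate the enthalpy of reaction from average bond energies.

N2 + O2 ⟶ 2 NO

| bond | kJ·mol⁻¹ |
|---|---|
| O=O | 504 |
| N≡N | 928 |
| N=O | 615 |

ΔH ≈ +202 kJ

Bonds broken (reactants):
  N≡N: 1 × 928 = 928
  O=O: 1 × 504 = 504
  Σ(broken) = 1432 kJ
Bonds formed (products):
  N=O: 2 × 615 = 1230
  Σ(formed) = 1230 kJ
ΔH = Σ(broken) − Σ(formed) = 1432 − 1230 = +202 kJ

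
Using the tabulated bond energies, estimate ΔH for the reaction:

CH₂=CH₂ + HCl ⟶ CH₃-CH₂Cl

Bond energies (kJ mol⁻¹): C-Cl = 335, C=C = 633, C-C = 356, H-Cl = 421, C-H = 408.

ΔH ≈ −45 kJ

Bonds broken (reactants):
  C-H: 4 × 408 = 1632
  C=C: 1 × 633 = 633
  H-Cl: 1 × 421 = 421
  Σ(broken) = 2686 kJ
Bonds formed (products):
  C-C: 1 × 356 = 356
  C-Cl: 1 × 335 = 335
  C-H: 5 × 408 = 2040
  Σ(formed) = 2731 kJ
ΔH = Σ(broken) − Σ(formed) = 2686 − 2731 = −45 kJ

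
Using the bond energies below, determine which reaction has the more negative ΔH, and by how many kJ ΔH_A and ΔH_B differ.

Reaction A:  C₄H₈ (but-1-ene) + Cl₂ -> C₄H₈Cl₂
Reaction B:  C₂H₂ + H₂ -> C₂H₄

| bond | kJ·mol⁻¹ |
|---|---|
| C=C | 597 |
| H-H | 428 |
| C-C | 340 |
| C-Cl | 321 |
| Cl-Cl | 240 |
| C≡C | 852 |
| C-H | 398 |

Reaction A:
  Bonds broken (reactants):
    C-C: 2 × 340 = 680
    C-H: 8 × 398 = 3184
    C=C: 1 × 597 = 597
    Cl-Cl: 1 × 240 = 240
    Σ(broken) = 4701 kJ
  Bonds formed (products):
    C-C: 3 × 340 = 1020
    C-Cl: 2 × 321 = 642
    C-H: 8 × 398 = 3184
    Σ(formed) = 4846 kJ
  ΔH_A = 4701 − 4846 = −145 kJ
Reaction B:
  Bonds broken (reactants):
    C≡C: 1 × 852 = 852
    C-H: 2 × 398 = 796
    H-H: 1 × 428 = 428
    Σ(broken) = 2076 kJ
  Bonds formed (products):
    C-H: 4 × 398 = 1592
    C=C: 1 × 597 = 597
    Σ(formed) = 2189 kJ
  ΔH_B = 2076 − 2189 = −113 kJ
ΔH_A − ΔH_B = −32 kJ, so reaction A has the more negative ΔH; |ΔH_A − ΔH_B| = 32 kJ.

Reaction A, by 32 kJ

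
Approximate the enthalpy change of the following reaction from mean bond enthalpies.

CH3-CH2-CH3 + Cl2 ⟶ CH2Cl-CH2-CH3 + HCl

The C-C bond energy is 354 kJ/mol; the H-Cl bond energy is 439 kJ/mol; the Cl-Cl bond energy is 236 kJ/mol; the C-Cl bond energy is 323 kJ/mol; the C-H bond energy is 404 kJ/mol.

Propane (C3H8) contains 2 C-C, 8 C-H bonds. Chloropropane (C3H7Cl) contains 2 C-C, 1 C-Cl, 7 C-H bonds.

ΔH ≈ −122 kJ

Bonds broken (reactants):
  C-C: 2 × 354 = 708
  C-H: 8 × 404 = 3232
  Cl-Cl: 1 × 236 = 236
  Σ(broken) = 4176 kJ
Bonds formed (products):
  C-C: 2 × 354 = 708
  C-Cl: 1 × 323 = 323
  C-H: 7 × 404 = 2828
  H-Cl: 1 × 439 = 439
  Σ(formed) = 4298 kJ
ΔH = Σ(broken) − Σ(formed) = 4176 − 4298 = −122 kJ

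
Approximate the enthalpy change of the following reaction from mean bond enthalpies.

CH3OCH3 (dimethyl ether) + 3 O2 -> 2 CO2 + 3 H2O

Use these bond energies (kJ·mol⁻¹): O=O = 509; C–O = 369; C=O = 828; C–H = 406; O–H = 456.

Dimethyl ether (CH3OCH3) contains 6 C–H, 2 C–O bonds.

Bonds broken (reactants):
  C–H: 6 × 406 = 2436
  C–O: 2 × 369 = 738
  O=O: 3 × 509 = 1527
  Σ(broken) = 4701 kJ
Bonds formed (products):
  C=O: 4 × 828 = 3312
  O–H: 6 × 456 = 2736
  Σ(formed) = 6048 kJ
ΔH = Σ(broken) − Σ(formed) = 4701 − 6048 = −1347 kJ

ΔH ≈ −1347 kJ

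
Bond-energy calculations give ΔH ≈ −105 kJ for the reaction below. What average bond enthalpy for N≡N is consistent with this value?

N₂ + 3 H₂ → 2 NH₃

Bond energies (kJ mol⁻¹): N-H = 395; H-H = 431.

Let D be the N≡N bond energy.
Σ(broken) = 3×431 + 1×D = 1293 + D
Σ(formed) = 6×395 = 2370
ΔH = Σ(broken) − Σ(formed) = (1293 + D) − (2370) = −1077 + D
Setting this equal to −105 kJ gives D = 972 kJ/mol.

D(N≡N) ≈ 972 kJ/mol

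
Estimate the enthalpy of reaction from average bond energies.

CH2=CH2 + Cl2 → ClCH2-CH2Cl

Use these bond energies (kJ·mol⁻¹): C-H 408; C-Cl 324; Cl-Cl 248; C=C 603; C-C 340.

Bonds broken (reactants):
  C-H: 4 × 408 = 1632
  C=C: 1 × 603 = 603
  Cl-Cl: 1 × 248 = 248
  Σ(broken) = 2483 kJ
Bonds formed (products):
  C-C: 1 × 340 = 340
  C-Cl: 2 × 324 = 648
  C-H: 4 × 408 = 1632
  Σ(formed) = 2620 kJ
ΔH = Σ(broken) − Σ(formed) = 2483 − 2620 = −137 kJ

ΔH ≈ −137 kJ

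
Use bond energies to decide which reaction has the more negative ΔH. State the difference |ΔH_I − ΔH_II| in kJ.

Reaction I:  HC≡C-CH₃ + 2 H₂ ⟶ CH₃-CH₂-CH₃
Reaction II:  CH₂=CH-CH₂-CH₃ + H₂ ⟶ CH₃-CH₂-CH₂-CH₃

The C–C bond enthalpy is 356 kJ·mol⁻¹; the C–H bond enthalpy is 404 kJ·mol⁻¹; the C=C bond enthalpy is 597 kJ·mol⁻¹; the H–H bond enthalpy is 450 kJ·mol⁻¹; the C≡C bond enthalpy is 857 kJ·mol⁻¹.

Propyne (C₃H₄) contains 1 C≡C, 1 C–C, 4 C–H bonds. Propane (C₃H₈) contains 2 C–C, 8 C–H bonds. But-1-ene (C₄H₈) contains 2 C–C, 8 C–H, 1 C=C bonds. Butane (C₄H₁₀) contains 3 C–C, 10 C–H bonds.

Reaction I, by 98 kJ

Reaction I:
  Bonds broken (reactants):
    C≡C: 1 × 857 = 857
    C–C: 1 × 356 = 356
    C–H: 4 × 404 = 1616
    H–H: 2 × 450 = 900
    Σ(broken) = 3729 kJ
  Bonds formed (products):
    C–C: 2 × 356 = 712
    C–H: 8 × 404 = 3232
    Σ(formed) = 3944 kJ
  ΔH_I = 3729 − 3944 = −215 kJ
Reaction II:
  Bonds broken (reactants):
    C–C: 2 × 356 = 712
    C–H: 8 × 404 = 3232
    C=C: 1 × 597 = 597
    H–H: 1 × 450 = 450
    Σ(broken) = 4991 kJ
  Bonds formed (products):
    C–C: 3 × 356 = 1068
    C–H: 10 × 404 = 4040
    Σ(formed) = 5108 kJ
  ΔH_II = 4991 − 5108 = −117 kJ
ΔH_I − ΔH_II = −98 kJ, so reaction I has the more negative ΔH; |ΔH_I − ΔH_II| = 98 kJ.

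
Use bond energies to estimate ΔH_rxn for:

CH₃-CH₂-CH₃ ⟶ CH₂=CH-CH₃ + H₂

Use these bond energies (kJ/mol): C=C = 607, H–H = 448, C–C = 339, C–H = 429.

Bonds broken (reactants):
  C–C: 2 × 339 = 678
  C–H: 8 × 429 = 3432
  Σ(broken) = 4110 kJ
Bonds formed (products):
  C–C: 1 × 339 = 339
  C–H: 6 × 429 = 2574
  C=C: 1 × 607 = 607
  H–H: 1 × 448 = 448
  Σ(formed) = 3968 kJ
ΔH = Σ(broken) − Σ(formed) = 4110 − 3968 = +142 kJ

ΔH ≈ +142 kJ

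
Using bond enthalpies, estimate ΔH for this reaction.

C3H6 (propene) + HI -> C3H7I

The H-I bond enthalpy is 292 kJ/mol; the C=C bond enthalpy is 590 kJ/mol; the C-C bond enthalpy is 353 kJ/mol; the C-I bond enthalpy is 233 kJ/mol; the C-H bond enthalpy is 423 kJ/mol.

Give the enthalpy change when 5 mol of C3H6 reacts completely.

Bonds broken (reactants):
  C-C: 1 × 353 = 353
  C-H: 6 × 423 = 2538
  C=C: 1 × 590 = 590
  H-I: 1 × 292 = 292
  Σ(broken) = 3773 kJ
Bonds formed (products):
  C-C: 2 × 353 = 706
  C-H: 7 × 423 = 2961
  C-I: 1 × 233 = 233
  Σ(formed) = 3900 kJ
ΔH = Σ(broken) − Σ(formed) = 3773 − 3900 = −127 kJ
For 5× the reaction as written: 5 × (−127) = −635 kJ

ΔH = −635 kJ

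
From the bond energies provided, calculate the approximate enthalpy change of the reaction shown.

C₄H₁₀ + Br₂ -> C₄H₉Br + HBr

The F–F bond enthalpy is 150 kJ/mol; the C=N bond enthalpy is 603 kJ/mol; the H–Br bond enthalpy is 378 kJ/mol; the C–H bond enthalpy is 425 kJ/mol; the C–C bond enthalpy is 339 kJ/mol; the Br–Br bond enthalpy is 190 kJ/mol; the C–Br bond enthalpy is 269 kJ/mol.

ΔH ≈ −32 kJ

Bonds broken (reactants):
  Br–Br: 1 × 190 = 190
  C–C: 3 × 339 = 1017
  C–H: 10 × 425 = 4250
  Σ(broken) = 5457 kJ
Bonds formed (products):
  C–Br: 1 × 269 = 269
  C–C: 3 × 339 = 1017
  C–H: 9 × 425 = 3825
  H–Br: 1 × 378 = 378
  Σ(formed) = 5489 kJ
ΔH = Σ(broken) − Σ(formed) = 5457 − 5489 = −32 kJ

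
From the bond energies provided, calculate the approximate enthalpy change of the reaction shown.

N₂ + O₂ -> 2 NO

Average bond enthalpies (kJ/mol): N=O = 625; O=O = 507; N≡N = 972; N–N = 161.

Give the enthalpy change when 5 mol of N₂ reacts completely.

Bonds broken (reactants):
  N≡N: 1 × 972 = 972
  O=O: 1 × 507 = 507
  Σ(broken) = 1479 kJ
Bonds formed (products):
  N=O: 2 × 625 = 1250
  Σ(formed) = 1250 kJ
ΔH = Σ(broken) − Σ(formed) = 1479 − 1250 = +229 kJ
For 5× the reaction as written: 5 × (+229) = +1145 kJ

ΔH = +1145 kJ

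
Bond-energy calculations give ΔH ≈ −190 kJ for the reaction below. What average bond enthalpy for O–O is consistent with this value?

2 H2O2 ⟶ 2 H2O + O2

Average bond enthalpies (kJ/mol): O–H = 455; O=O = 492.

Let D be the O–O bond energy.
Σ(broken) = 4×455 + 2×D = 1820 + 2D
Σ(formed) = 4×455 + 1×492 = 2312
ΔH = Σ(broken) − Σ(formed) = (1820 + 2D) − (2312) = −492 + 2D
Setting this equal to −190 kJ gives 2D = 302, so D = 151 kJ/mol.

D(O–O) ≈ 151 kJ/mol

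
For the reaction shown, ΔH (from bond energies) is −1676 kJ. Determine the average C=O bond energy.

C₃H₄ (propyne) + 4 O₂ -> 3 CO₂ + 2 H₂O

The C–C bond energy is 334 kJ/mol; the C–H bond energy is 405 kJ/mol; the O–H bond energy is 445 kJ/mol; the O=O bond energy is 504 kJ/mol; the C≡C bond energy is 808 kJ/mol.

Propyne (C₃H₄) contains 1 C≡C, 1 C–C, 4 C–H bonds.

Let D be the C=O bond energy.
Σ(broken) = 1×808 + 1×334 + 4×405 + 4×504 = 4778
Σ(formed) = 6×D + 4×445 = 1780 + 6D
ΔH = Σ(broken) − Σ(formed) = (4778) − (1780 + 6D) = +2998 − 6D
Setting this equal to −1676 kJ gives 6D = 4674, so D = 779 kJ/mol.

D(C=O) ≈ 779 kJ/mol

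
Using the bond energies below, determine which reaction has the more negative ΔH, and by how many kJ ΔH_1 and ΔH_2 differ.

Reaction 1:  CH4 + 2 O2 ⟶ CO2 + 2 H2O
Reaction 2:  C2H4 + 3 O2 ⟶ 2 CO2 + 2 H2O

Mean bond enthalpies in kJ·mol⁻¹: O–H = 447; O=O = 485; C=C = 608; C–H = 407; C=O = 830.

Reaction 2, by 567 kJ

Reaction 1:
  Bonds broken (reactants):
    C–H: 4 × 407 = 1628
    O=O: 2 × 485 = 970
    Σ(broken) = 2598 kJ
  Bonds formed (products):
    C=O: 2 × 830 = 1660
    O–H: 4 × 447 = 1788
    Σ(formed) = 3448 kJ
  ΔH_1 = 2598 − 3448 = −850 kJ
Reaction 2:
  Bonds broken (reactants):
    C–H: 4 × 407 = 1628
    C=C: 1 × 608 = 608
    O=O: 3 × 485 = 1455
    Σ(broken) = 3691 kJ
  Bonds formed (products):
    C=O: 4 × 830 = 3320
    O–H: 4 × 447 = 1788
    Σ(formed) = 5108 kJ
  ΔH_2 = 3691 − 5108 = −1417 kJ
ΔH_1 − ΔH_2 = +567 kJ, so reaction 2 has the more negative ΔH; |ΔH_1 − ΔH_2| = 567 kJ.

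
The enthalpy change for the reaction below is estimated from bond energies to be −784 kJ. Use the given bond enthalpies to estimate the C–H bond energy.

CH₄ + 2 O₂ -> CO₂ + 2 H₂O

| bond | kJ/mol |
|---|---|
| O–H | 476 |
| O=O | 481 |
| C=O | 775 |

D(C–H) ≈ 427 kJ/mol

Let D be the C–H bond energy.
Σ(broken) = 4×D + 2×481 = 962 + 4D
Σ(formed) = 2×775 + 4×476 = 3454
ΔH = Σ(broken) − Σ(formed) = (962 + 4D) − (3454) = −2492 + 4D
Setting this equal to −784 kJ gives 4D = 1708, so D = 427 kJ/mol.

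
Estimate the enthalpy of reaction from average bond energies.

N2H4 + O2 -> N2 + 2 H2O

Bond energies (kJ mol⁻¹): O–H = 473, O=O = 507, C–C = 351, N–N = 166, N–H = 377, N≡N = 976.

Bonds broken (reactants):
  N–H: 4 × 377 = 1508
  N–N: 1 × 166 = 166
  O=O: 1 × 507 = 507
  Σ(broken) = 2181 kJ
Bonds formed (products):
  N≡N: 1 × 976 = 976
  O–H: 4 × 473 = 1892
  Σ(formed) = 2868 kJ
ΔH = Σ(broken) − Σ(formed) = 2181 − 2868 = −687 kJ

ΔH ≈ −687 kJ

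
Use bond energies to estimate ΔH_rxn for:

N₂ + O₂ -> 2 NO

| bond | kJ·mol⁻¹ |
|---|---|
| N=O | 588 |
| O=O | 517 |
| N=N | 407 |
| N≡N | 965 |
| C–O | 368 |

Bonds broken (reactants):
  N≡N: 1 × 965 = 965
  O=O: 1 × 517 = 517
  Σ(broken) = 1482 kJ
Bonds formed (products):
  N=O: 2 × 588 = 1176
  Σ(formed) = 1176 kJ
ΔH = Σ(broken) − Σ(formed) = 1482 − 1176 = +306 kJ

ΔH ≈ +306 kJ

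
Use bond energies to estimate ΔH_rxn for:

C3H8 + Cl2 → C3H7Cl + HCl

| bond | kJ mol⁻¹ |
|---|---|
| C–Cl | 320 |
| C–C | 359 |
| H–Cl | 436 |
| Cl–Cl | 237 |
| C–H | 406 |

Bonds broken (reactants):
  C–C: 2 × 359 = 718
  C–H: 8 × 406 = 3248
  Cl–Cl: 1 × 237 = 237
  Σ(broken) = 4203 kJ
Bonds formed (products):
  C–C: 2 × 359 = 718
  C–Cl: 1 × 320 = 320
  C–H: 7 × 406 = 2842
  H–Cl: 1 × 436 = 436
  Σ(formed) = 4316 kJ
ΔH = Σ(broken) − Σ(formed) = 4203 − 4316 = −113 kJ

ΔH ≈ −113 kJ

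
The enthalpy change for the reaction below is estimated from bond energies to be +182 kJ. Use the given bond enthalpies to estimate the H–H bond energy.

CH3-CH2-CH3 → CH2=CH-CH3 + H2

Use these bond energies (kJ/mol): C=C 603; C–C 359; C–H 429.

Let D be the H–H bond energy.
Σ(broken) = 2×359 + 8×429 = 4150
Σ(formed) = 1×359 + 6×429 + 1×603 + 1×D = 3536 + D
ΔH = Σ(broken) − Σ(formed) = (4150) − (3536 + D) = +614 − D
Setting this equal to +182 kJ gives D = 432 kJ/mol.

D(H–H) ≈ 432 kJ/mol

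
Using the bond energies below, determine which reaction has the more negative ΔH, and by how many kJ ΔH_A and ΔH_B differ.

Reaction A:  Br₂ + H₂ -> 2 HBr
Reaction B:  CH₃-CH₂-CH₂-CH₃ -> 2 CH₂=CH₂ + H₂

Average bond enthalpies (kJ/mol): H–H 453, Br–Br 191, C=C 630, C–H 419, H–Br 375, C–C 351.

Reaction A:
  Bonds broken (reactants):
    Br–Br: 1 × 191 = 191
    H–H: 1 × 453 = 453
    Σ(broken) = 644 kJ
  Bonds formed (products):
    H–Br: 2 × 375 = 750
    Σ(formed) = 750 kJ
  ΔH_A = 644 − 750 = −106 kJ
Reaction B:
  Bonds broken (reactants):
    C–C: 3 × 351 = 1053
    C–H: 10 × 419 = 4190
    Σ(broken) = 5243 kJ
  Bonds formed (products):
    C–H: 8 × 419 = 3352
    C=C: 2 × 630 = 1260
    H–H: 1 × 453 = 453
    Σ(formed) = 5065 kJ
  ΔH_B = 5243 − 5065 = +178 kJ
ΔH_A − ΔH_B = −284 kJ, so reaction A has the more negative ΔH; |ΔH_A − ΔH_B| = 284 kJ.

Reaction A, by 284 kJ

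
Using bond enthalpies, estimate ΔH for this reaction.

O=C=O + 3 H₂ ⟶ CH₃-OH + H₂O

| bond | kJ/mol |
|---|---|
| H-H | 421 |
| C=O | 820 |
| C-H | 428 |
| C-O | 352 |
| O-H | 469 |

Bonds broken (reactants):
  C=O: 2 × 820 = 1640
  H-H: 3 × 421 = 1263
  Σ(broken) = 2903 kJ
Bonds formed (products):
  C-H: 3 × 428 = 1284
  C-O: 1 × 352 = 352
  O-H: 3 × 469 = 1407
  Σ(formed) = 3043 kJ
ΔH = Σ(broken) − Σ(formed) = 2903 − 3043 = −140 kJ

ΔH ≈ −140 kJ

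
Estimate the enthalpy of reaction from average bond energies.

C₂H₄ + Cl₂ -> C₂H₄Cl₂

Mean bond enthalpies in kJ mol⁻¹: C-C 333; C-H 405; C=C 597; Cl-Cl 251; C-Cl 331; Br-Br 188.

ΔH ≈ −147 kJ

Bonds broken (reactants):
  C-H: 4 × 405 = 1620
  C=C: 1 × 597 = 597
  Cl-Cl: 1 × 251 = 251
  Σ(broken) = 2468 kJ
Bonds formed (products):
  C-C: 1 × 333 = 333
  C-Cl: 2 × 331 = 662
  C-H: 4 × 405 = 1620
  Σ(formed) = 2615 kJ
ΔH = Σ(broken) − Σ(formed) = 2468 − 2615 = −147 kJ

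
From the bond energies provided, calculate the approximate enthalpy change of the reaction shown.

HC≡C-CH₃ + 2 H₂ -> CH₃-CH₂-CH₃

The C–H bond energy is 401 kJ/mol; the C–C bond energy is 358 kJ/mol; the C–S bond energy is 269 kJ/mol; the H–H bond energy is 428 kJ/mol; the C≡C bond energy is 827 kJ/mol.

ΔH ≈ −279 kJ

Bonds broken (reactants):
  C≡C: 1 × 827 = 827
  C–C: 1 × 358 = 358
  C–H: 4 × 401 = 1604
  H–H: 2 × 428 = 856
  Σ(broken) = 3645 kJ
Bonds formed (products):
  C–C: 2 × 358 = 716
  C–H: 8 × 401 = 3208
  Σ(formed) = 3924 kJ
ΔH = Σ(broken) − Σ(formed) = 3645 − 3924 = −279 kJ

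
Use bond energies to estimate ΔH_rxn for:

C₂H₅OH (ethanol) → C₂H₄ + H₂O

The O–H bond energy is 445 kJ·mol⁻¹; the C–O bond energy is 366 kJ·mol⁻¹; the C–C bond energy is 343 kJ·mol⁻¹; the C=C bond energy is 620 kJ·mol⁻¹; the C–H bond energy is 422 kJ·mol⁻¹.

ΔH ≈ +66 kJ

Bonds broken (reactants):
  C–C: 1 × 343 = 343
  C–H: 5 × 422 = 2110
  C–O: 1 × 366 = 366
  O–H: 1 × 445 = 445
  Σ(broken) = 3264 kJ
Bonds formed (products):
  C–H: 4 × 422 = 1688
  C=C: 1 × 620 = 620
  O–H: 2 × 445 = 890
  Σ(formed) = 3198 kJ
ΔH = Σ(broken) − Σ(formed) = 3264 − 3198 = +66 kJ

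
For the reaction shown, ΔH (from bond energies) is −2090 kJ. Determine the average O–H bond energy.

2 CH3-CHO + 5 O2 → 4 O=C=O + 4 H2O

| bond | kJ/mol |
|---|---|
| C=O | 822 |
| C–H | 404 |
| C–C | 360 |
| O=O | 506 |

Let D be the O–H bond energy.
Σ(broken) = 2×360 + 8×404 + 2×822 + 5×506 = 8126
Σ(formed) = 8×822 + 8×D = 6576 + 8D
ΔH = Σ(broken) − Σ(formed) = (8126) − (6576 + 8D) = +1550 − 8D
Setting this equal to −2090 kJ gives 8D = 3640, so D = 455 kJ/mol.

D(O–H) ≈ 455 kJ/mol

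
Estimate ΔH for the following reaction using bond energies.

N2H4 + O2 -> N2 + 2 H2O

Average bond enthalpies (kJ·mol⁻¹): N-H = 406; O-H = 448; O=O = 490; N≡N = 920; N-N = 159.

Bonds broken (reactants):
  N-H: 4 × 406 = 1624
  N-N: 1 × 159 = 159
  O=O: 1 × 490 = 490
  Σ(broken) = 2273 kJ
Bonds formed (products):
  N≡N: 1 × 920 = 920
  O-H: 4 × 448 = 1792
  Σ(formed) = 2712 kJ
ΔH = Σ(broken) − Σ(formed) = 2273 − 2712 = −439 kJ

ΔH ≈ −439 kJ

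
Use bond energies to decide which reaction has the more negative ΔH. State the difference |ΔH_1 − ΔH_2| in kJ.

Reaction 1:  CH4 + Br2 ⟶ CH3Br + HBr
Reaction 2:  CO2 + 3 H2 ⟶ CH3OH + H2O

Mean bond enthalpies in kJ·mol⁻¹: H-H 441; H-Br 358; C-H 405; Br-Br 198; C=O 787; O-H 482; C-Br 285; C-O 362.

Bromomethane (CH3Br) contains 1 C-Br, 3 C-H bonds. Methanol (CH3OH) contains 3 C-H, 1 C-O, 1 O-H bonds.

Reaction 1:
  Bonds broken (reactants):
    Br-Br: 1 × 198 = 198
    C-H: 4 × 405 = 1620
    Σ(broken) = 1818 kJ
  Bonds formed (products):
    C-Br: 1 × 285 = 285
    C-H: 3 × 405 = 1215
    H-Br: 1 × 358 = 358
    Σ(formed) = 1858 kJ
  ΔH_1 = 1818 − 1858 = −40 kJ
Reaction 2:
  Bonds broken (reactants):
    C=O: 2 × 787 = 1574
    H-H: 3 × 441 = 1323
    Σ(broken) = 2897 kJ
  Bonds formed (products):
    C-H: 3 × 405 = 1215
    C-O: 1 × 362 = 362
    O-H: 3 × 482 = 1446
    Σ(formed) = 3023 kJ
  ΔH_2 = 2897 − 3023 = −126 kJ
ΔH_1 − ΔH_2 = +86 kJ, so reaction 2 has the more negative ΔH; |ΔH_1 − ΔH_2| = 86 kJ.

Reaction 2, by 86 kJ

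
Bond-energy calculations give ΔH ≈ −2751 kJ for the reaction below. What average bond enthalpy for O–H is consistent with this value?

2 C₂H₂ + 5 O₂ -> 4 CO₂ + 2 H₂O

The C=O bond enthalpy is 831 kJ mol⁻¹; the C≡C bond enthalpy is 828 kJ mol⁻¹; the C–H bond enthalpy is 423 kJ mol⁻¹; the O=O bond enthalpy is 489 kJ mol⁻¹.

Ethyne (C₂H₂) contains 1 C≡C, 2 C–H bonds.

Let D be the O–H bond energy.
Σ(broken) = 2×828 + 4×423 + 5×489 = 5793
Σ(formed) = 8×831 + 4×D = 6648 + 4D
ΔH = Σ(broken) − Σ(formed) = (5793) − (6648 + 4D) = −855 − 4D
Setting this equal to −2751 kJ gives 4D = 1896, so D = 474 kJ/mol.

D(O–H) ≈ 474 kJ/mol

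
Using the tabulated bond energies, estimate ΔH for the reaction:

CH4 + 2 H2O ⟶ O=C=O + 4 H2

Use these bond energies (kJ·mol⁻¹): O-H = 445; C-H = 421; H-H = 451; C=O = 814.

Bonds broken (reactants):
  C-H: 4 × 421 = 1684
  O-H: 4 × 445 = 1780
  Σ(broken) = 3464 kJ
Bonds formed (products):
  C=O: 2 × 814 = 1628
  H-H: 4 × 451 = 1804
  Σ(formed) = 3432 kJ
ΔH = Σ(broken) − Σ(formed) = 3464 − 3432 = +32 kJ

ΔH ≈ +32 kJ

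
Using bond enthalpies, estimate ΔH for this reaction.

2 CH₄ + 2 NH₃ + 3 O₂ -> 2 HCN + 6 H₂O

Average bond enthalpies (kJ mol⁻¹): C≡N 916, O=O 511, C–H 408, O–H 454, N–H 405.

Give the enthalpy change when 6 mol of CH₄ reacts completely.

ΔH = −2607 kJ

Bonds broken (reactants):
  C–H: 8 × 408 = 3264
  N–H: 6 × 405 = 2430
  O=O: 3 × 511 = 1533
  Σ(broken) = 7227 kJ
Bonds formed (products):
  C≡N: 2 × 916 = 1832
  C–H: 2 × 408 = 816
  O–H: 12 × 454 = 5448
  Σ(formed) = 8096 kJ
ΔH = Σ(broken) − Σ(formed) = 7227 − 8096 = −869 kJ
For 3× the reaction as written: 3 × (−869) = −2607 kJ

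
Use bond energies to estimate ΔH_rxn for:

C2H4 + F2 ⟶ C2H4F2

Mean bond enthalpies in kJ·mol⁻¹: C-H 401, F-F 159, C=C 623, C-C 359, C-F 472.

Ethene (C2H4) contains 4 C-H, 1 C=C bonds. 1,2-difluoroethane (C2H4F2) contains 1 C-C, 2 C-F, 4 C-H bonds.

Bonds broken (reactants):
  C-H: 4 × 401 = 1604
  C=C: 1 × 623 = 623
  F-F: 1 × 159 = 159
  Σ(broken) = 2386 kJ
Bonds formed (products):
  C-C: 1 × 359 = 359
  C-F: 2 × 472 = 944
  C-H: 4 × 401 = 1604
  Σ(formed) = 2907 kJ
ΔH = Σ(broken) − Σ(formed) = 2386 − 2907 = −521 kJ

ΔH ≈ −521 kJ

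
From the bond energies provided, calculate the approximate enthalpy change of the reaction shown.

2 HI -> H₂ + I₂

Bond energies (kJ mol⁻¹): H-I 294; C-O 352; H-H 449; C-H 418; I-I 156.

Bonds broken (reactants):
  H-I: 2 × 294 = 588
  Σ(broken) = 588 kJ
Bonds formed (products):
  H-H: 1 × 449 = 449
  I-I: 1 × 156 = 156
  Σ(formed) = 605 kJ
ΔH = Σ(broken) − Σ(formed) = 588 − 605 = −17 kJ

ΔH ≈ −17 kJ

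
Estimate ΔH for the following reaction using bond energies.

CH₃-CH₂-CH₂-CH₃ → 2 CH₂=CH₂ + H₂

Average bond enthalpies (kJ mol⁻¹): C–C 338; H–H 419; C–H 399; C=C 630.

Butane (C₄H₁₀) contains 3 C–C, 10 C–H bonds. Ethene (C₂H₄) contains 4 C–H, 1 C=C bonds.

ΔH ≈ +133 kJ

Bonds broken (reactants):
  C–C: 3 × 338 = 1014
  C–H: 10 × 399 = 3990
  Σ(broken) = 5004 kJ
Bonds formed (products):
  C–H: 8 × 399 = 3192
  C=C: 2 × 630 = 1260
  H–H: 1 × 419 = 419
  Σ(formed) = 4871 kJ
ΔH = Σ(broken) − Σ(formed) = 5004 − 4871 = +133 kJ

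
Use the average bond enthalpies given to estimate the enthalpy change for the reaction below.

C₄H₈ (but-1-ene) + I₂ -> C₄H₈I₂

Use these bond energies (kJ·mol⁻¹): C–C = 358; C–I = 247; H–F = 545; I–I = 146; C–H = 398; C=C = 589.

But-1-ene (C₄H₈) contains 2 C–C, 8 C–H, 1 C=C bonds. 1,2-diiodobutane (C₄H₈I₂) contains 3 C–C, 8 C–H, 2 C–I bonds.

ΔH ≈ −117 kJ

Bonds broken (reactants):
  C–C: 2 × 358 = 716
  C–H: 8 × 398 = 3184
  C=C: 1 × 589 = 589
  I–I: 1 × 146 = 146
  Σ(broken) = 4635 kJ
Bonds formed (products):
  C–C: 3 × 358 = 1074
  C–H: 8 × 398 = 3184
  C–I: 2 × 247 = 494
  Σ(formed) = 4752 kJ
ΔH = Σ(broken) − Σ(formed) = 4635 − 4752 = −117 kJ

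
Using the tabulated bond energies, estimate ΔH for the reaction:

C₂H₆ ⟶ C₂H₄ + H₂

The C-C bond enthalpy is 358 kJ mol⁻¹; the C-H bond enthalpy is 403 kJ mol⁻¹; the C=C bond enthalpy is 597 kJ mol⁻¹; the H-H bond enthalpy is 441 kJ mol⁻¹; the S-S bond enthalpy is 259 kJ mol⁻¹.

Bonds broken (reactants):
  C-C: 1 × 358 = 358
  C-H: 6 × 403 = 2418
  Σ(broken) = 2776 kJ
Bonds formed (products):
  C-H: 4 × 403 = 1612
  C=C: 1 × 597 = 597
  H-H: 1 × 441 = 441
  Σ(formed) = 2650 kJ
ΔH = Σ(broken) − Σ(formed) = 2776 − 2650 = +126 kJ

ΔH ≈ +126 kJ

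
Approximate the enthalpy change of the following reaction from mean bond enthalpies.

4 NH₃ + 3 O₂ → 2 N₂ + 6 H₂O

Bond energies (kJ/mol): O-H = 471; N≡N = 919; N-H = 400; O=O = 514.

Bonds broken (reactants):
  N-H: 12 × 400 = 4800
  O=O: 3 × 514 = 1542
  Σ(broken) = 6342 kJ
Bonds formed (products):
  N≡N: 2 × 919 = 1838
  O-H: 12 × 471 = 5652
  Σ(formed) = 7490 kJ
ΔH = Σ(broken) − Σ(formed) = 6342 − 7490 = −1148 kJ

ΔH ≈ −1148 kJ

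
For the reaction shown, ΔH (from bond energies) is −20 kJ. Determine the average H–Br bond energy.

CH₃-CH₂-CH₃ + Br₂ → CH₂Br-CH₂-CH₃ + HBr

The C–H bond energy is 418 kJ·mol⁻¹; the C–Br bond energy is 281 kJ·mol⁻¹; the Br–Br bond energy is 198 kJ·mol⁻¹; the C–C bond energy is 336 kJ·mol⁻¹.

Let D be the H–Br bond energy.
Σ(broken) = 1×198 + 2×336 + 8×418 = 4214
Σ(formed) = 1×281 + 2×336 + 7×418 + 1×D = 3879 + D
ΔH = Σ(broken) − Σ(formed) = (4214) − (3879 + D) = +335 − D
Setting this equal to −20 kJ gives D = 355 kJ/mol.

D(H–Br) ≈ 355 kJ/mol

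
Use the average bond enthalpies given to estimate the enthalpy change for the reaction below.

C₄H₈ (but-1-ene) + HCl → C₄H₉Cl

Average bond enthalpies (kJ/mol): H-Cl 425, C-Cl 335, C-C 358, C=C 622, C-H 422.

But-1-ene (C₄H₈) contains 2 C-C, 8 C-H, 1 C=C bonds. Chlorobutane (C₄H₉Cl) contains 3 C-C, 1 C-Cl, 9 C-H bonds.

Bonds broken (reactants):
  C-C: 2 × 358 = 716
  C-H: 8 × 422 = 3376
  C=C: 1 × 622 = 622
  H-Cl: 1 × 425 = 425
  Σ(broken) = 5139 kJ
Bonds formed (products):
  C-C: 3 × 358 = 1074
  C-Cl: 1 × 335 = 335
  C-H: 9 × 422 = 3798
  Σ(formed) = 5207 kJ
ΔH = Σ(broken) − Σ(formed) = 5139 − 5207 = −68 kJ

ΔH ≈ −68 kJ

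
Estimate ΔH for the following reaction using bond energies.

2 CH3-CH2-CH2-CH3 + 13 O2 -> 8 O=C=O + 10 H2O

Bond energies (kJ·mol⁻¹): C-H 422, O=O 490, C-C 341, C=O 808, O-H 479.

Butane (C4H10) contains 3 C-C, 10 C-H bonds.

ΔH ≈ −5652 kJ

Bonds broken (reactants):
  C-C: 6 × 341 = 2046
  C-H: 20 × 422 = 8440
  O=O: 13 × 490 = 6370
  Σ(broken) = 16856 kJ
Bonds formed (products):
  C=O: 16 × 808 = 12928
  O-H: 20 × 479 = 9580
  Σ(formed) = 22508 kJ
ΔH = Σ(broken) − Σ(formed) = 16856 − 22508 = −5652 kJ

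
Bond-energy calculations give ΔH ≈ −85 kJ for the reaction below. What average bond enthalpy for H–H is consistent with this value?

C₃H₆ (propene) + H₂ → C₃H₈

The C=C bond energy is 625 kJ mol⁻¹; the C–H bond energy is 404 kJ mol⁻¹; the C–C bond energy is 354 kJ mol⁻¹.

D(H–H) ≈ 452 kJ/mol

Let D be the H–H bond energy.
Σ(broken) = 1×354 + 6×404 + 1×625 + 1×D = 3403 + D
Σ(formed) = 2×354 + 8×404 = 3940
ΔH = Σ(broken) − Σ(formed) = (3403 + D) − (3940) = −537 + D
Setting this equal to −85 kJ gives D = 452 kJ/mol.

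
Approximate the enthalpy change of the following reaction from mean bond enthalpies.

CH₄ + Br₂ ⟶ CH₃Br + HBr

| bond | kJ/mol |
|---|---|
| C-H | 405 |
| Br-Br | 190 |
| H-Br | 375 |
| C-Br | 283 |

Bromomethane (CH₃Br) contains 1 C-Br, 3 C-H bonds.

ΔH ≈ −63 kJ

Bonds broken (reactants):
  Br-Br: 1 × 190 = 190
  C-H: 4 × 405 = 1620
  Σ(broken) = 1810 kJ
Bonds formed (products):
  C-Br: 1 × 283 = 283
  C-H: 3 × 405 = 1215
  H-Br: 1 × 375 = 375
  Σ(formed) = 1873 kJ
ΔH = Σ(broken) − Σ(formed) = 1810 − 1873 = −63 kJ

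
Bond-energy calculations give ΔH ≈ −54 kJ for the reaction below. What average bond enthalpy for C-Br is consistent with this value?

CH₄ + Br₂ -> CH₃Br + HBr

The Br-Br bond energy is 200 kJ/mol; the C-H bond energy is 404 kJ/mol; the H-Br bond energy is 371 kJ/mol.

Let D be the C-Br bond energy.
Σ(broken) = 1×200 + 4×404 = 1816
Σ(formed) = 1×D + 3×404 + 1×371 = 1583 + D
ΔH = Σ(broken) − Σ(formed) = (1816) − (1583 + D) = +233 − D
Setting this equal to −54 kJ gives D = 287 kJ/mol.

D(C-Br) ≈ 287 kJ/mol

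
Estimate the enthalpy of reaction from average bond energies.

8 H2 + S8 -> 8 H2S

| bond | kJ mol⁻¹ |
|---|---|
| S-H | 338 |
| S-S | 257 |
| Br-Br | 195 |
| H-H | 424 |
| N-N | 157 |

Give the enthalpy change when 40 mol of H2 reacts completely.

ΔH = +200 kJ

Bonds broken (reactants):
  H-H: 8 × 424 = 3392
  S-S: 8 × 257 = 2056
  Σ(broken) = 5448 kJ
Bonds formed (products):
  S-H: 16 × 338 = 5408
  Σ(formed) = 5408 kJ
ΔH = Σ(broken) − Σ(formed) = 5448 − 5408 = +40 kJ
For 5× the reaction as written: 5 × (+40) = +200 kJ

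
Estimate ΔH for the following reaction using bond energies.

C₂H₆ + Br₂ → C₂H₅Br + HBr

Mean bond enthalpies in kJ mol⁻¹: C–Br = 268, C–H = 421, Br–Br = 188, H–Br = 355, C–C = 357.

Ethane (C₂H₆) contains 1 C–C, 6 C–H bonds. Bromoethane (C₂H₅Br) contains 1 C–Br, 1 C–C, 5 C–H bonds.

ΔH ≈ −14 kJ

Bonds broken (reactants):
  Br–Br: 1 × 188 = 188
  C–C: 1 × 357 = 357
  C–H: 6 × 421 = 2526
  Σ(broken) = 3071 kJ
Bonds formed (products):
  C–Br: 1 × 268 = 268
  C–C: 1 × 357 = 357
  C–H: 5 × 421 = 2105
  H–Br: 1 × 355 = 355
  Σ(formed) = 3085 kJ
ΔH = Σ(broken) − Σ(formed) = 3071 − 3085 = −14 kJ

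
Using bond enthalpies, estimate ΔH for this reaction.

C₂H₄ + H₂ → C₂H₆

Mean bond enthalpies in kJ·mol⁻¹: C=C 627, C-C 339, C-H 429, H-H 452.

Bonds broken (reactants):
  C-H: 4 × 429 = 1716
  C=C: 1 × 627 = 627
  H-H: 1 × 452 = 452
  Σ(broken) = 2795 kJ
Bonds formed (products):
  C-C: 1 × 339 = 339
  C-H: 6 × 429 = 2574
  Σ(formed) = 2913 kJ
ΔH = Σ(broken) − Σ(formed) = 2795 − 2913 = −118 kJ

ΔH ≈ −118 kJ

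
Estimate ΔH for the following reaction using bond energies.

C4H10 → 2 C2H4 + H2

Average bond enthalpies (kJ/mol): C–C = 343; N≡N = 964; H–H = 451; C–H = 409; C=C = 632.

ΔH ≈ +132 kJ

Bonds broken (reactants):
  C–C: 3 × 343 = 1029
  C–H: 10 × 409 = 4090
  Σ(broken) = 5119 kJ
Bonds formed (products):
  C–H: 8 × 409 = 3272
  C=C: 2 × 632 = 1264
  H–H: 1 × 451 = 451
  Σ(formed) = 4987 kJ
ΔH = Σ(broken) − Σ(formed) = 5119 − 4987 = +132 kJ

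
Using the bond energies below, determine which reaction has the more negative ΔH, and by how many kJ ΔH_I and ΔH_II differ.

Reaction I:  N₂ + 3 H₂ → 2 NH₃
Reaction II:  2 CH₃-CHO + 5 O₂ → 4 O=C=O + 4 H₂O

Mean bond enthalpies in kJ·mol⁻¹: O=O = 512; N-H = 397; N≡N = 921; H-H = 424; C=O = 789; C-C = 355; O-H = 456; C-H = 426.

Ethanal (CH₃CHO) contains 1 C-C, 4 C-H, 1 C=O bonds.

Reaction II, by 1515 kJ

Reaction I:
  Bonds broken (reactants):
    H-H: 3 × 424 = 1272
    N≡N: 1 × 921 = 921
    Σ(broken) = 2193 kJ
  Bonds formed (products):
    N-H: 6 × 397 = 2382
    Σ(formed) = 2382 kJ
  ΔH_I = 2193 − 2382 = −189 kJ
Reaction II:
  Bonds broken (reactants):
    C-C: 2 × 355 = 710
    C-H: 8 × 426 = 3408
    C=O: 2 × 789 = 1578
    O=O: 5 × 512 = 2560
    Σ(broken) = 8256 kJ
  Bonds formed (products):
    C=O: 8 × 789 = 6312
    O-H: 8 × 456 = 3648
    Σ(formed) = 9960 kJ
  ΔH_II = 8256 − 9960 = −1704 kJ
ΔH_I − ΔH_II = +1515 kJ, so reaction II has the more negative ΔH; |ΔH_I − ΔH_II| = 1515 kJ.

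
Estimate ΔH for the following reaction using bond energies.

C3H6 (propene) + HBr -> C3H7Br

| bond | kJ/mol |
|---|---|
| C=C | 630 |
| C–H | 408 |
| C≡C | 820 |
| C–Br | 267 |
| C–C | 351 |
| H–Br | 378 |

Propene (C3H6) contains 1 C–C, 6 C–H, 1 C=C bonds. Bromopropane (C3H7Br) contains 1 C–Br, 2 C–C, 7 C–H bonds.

ΔH ≈ −18 kJ

Bonds broken (reactants):
  C–C: 1 × 351 = 351
  C–H: 6 × 408 = 2448
  C=C: 1 × 630 = 630
  H–Br: 1 × 378 = 378
  Σ(broken) = 3807 kJ
Bonds formed (products):
  C–Br: 1 × 267 = 267
  C–C: 2 × 351 = 702
  C–H: 7 × 408 = 2856
  Σ(formed) = 3825 kJ
ΔH = Σ(broken) − Σ(formed) = 3807 − 3825 = −18 kJ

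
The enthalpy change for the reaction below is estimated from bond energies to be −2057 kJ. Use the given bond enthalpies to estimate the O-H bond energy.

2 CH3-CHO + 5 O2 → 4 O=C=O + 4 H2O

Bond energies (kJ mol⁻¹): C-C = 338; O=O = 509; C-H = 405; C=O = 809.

Let D be the O-H bond energy.
Σ(broken) = 2×338 + 8×405 + 2×809 + 5×509 = 8079
Σ(formed) = 8×809 + 8×D = 6472 + 8D
ΔH = Σ(broken) − Σ(formed) = (8079) − (6472 + 8D) = +1607 − 8D
Setting this equal to −2057 kJ gives 8D = 3664, so D = 458 kJ/mol.

D(O-H) ≈ 458 kJ/mol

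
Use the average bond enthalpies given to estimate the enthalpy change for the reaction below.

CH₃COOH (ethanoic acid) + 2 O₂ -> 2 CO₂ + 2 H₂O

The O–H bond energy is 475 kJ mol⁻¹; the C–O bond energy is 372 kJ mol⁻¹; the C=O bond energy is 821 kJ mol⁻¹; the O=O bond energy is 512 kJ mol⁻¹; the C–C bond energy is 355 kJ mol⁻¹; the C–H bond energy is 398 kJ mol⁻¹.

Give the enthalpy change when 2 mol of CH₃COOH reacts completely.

ΔH = −1886 kJ

Bonds broken (reactants):
  C–C: 1 × 355 = 355
  C–H: 3 × 398 = 1194
  C–O: 1 × 372 = 372
  C=O: 1 × 821 = 821
  O–H: 1 × 475 = 475
  O=O: 2 × 512 = 1024
  Σ(broken) = 4241 kJ
Bonds formed (products):
  C=O: 4 × 821 = 3284
  O–H: 4 × 475 = 1900
  Σ(formed) = 5184 kJ
ΔH = Σ(broken) − Σ(formed) = 4241 − 5184 = −943 kJ
For 2× the reaction as written: 2 × (−943) = −1886 kJ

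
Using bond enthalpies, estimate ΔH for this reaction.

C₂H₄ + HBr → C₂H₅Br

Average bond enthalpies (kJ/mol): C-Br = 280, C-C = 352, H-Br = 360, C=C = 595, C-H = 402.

ΔH ≈ −79 kJ

Bonds broken (reactants):
  C-H: 4 × 402 = 1608
  C=C: 1 × 595 = 595
  H-Br: 1 × 360 = 360
  Σ(broken) = 2563 kJ
Bonds formed (products):
  C-Br: 1 × 280 = 280
  C-C: 1 × 352 = 352
  C-H: 5 × 402 = 2010
  Σ(formed) = 2642 kJ
ΔH = Σ(broken) − Σ(formed) = 2563 − 2642 = −79 kJ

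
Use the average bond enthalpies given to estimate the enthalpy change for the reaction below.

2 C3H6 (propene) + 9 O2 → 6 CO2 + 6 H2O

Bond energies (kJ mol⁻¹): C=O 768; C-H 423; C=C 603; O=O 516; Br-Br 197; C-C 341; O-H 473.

Bonds broken (reactants):
  C-C: 2 × 341 = 682
  C-H: 12 × 423 = 5076
  C=C: 2 × 603 = 1206
  O=O: 9 × 516 = 4644
  Σ(broken) = 11608 kJ
Bonds formed (products):
  C=O: 12 × 768 = 9216
  O-H: 12 × 473 = 5676
  Σ(formed) = 14892 kJ
ΔH = Σ(broken) − Σ(formed) = 11608 − 14892 = −3284 kJ

ΔH ≈ −3284 kJ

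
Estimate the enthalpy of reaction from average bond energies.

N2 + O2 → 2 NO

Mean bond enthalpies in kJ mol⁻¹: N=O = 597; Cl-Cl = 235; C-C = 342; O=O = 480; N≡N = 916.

ΔH ≈ +202 kJ

Bonds broken (reactants):
  N≡N: 1 × 916 = 916
  O=O: 1 × 480 = 480
  Σ(broken) = 1396 kJ
Bonds formed (products):
  N=O: 2 × 597 = 1194
  Σ(formed) = 1194 kJ
ΔH = Σ(broken) − Σ(formed) = 1396 − 1194 = +202 kJ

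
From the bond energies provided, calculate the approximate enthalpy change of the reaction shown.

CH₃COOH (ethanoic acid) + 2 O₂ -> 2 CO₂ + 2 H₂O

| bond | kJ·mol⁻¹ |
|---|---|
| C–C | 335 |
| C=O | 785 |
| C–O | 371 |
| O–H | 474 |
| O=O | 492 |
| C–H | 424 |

ΔH ≈ −815 kJ

Bonds broken (reactants):
  C–C: 1 × 335 = 335
  C–H: 3 × 424 = 1272
  C–O: 1 × 371 = 371
  C=O: 1 × 785 = 785
  O–H: 1 × 474 = 474
  O=O: 2 × 492 = 984
  Σ(broken) = 4221 kJ
Bonds formed (products):
  C=O: 4 × 785 = 3140
  O–H: 4 × 474 = 1896
  Σ(formed) = 5036 kJ
ΔH = Σ(broken) − Σ(formed) = 4221 − 5036 = −815 kJ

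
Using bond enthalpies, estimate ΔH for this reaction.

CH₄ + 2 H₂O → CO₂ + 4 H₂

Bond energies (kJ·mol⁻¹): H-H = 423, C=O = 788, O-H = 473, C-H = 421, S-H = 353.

ΔH ≈ +308 kJ

Bonds broken (reactants):
  C-H: 4 × 421 = 1684
  O-H: 4 × 473 = 1892
  Σ(broken) = 3576 kJ
Bonds formed (products):
  C=O: 2 × 788 = 1576
  H-H: 4 × 423 = 1692
  Σ(formed) = 3268 kJ
ΔH = Σ(broken) − Σ(formed) = 3576 − 3268 = +308 kJ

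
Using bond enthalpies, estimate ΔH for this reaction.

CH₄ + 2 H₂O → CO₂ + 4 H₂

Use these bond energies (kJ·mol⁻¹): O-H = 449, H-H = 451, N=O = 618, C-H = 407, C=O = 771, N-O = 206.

ΔH ≈ +78 kJ

Bonds broken (reactants):
  C-H: 4 × 407 = 1628
  O-H: 4 × 449 = 1796
  Σ(broken) = 3424 kJ
Bonds formed (products):
  C=O: 2 × 771 = 1542
  H-H: 4 × 451 = 1804
  Σ(formed) = 3346 kJ
ΔH = Σ(broken) − Σ(formed) = 3424 − 3346 = +78 kJ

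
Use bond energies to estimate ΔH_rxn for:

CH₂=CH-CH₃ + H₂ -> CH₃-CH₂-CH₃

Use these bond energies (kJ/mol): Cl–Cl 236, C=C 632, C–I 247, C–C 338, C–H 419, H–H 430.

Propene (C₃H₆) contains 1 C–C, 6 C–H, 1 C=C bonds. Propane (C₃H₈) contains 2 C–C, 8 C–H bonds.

ΔH ≈ −114 kJ

Bonds broken (reactants):
  C–C: 1 × 338 = 338
  C–H: 6 × 419 = 2514
  C=C: 1 × 632 = 632
  H–H: 1 × 430 = 430
  Σ(broken) = 3914 kJ
Bonds formed (products):
  C–C: 2 × 338 = 676
  C–H: 8 × 419 = 3352
  Σ(formed) = 4028 kJ
ΔH = Σ(broken) − Σ(formed) = 3914 − 4028 = −114 kJ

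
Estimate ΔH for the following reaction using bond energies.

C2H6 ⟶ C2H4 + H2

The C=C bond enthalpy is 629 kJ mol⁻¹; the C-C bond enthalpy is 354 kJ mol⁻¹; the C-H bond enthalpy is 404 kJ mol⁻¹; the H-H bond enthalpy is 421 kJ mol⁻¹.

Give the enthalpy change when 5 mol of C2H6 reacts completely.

ΔH = +560 kJ

Bonds broken (reactants):
  C-C: 1 × 354 = 354
  C-H: 6 × 404 = 2424
  Σ(broken) = 2778 kJ
Bonds formed (products):
  C-H: 4 × 404 = 1616
  C=C: 1 × 629 = 629
  H-H: 1 × 421 = 421
  Σ(formed) = 2666 kJ
ΔH = Σ(broken) − Σ(formed) = 2778 − 2666 = +112 kJ
For 5× the reaction as written: 5 × (+112) = +560 kJ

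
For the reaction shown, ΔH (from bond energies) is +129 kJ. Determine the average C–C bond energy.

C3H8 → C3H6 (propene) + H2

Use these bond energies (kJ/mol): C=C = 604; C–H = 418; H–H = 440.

D(C–C) ≈ 337 kJ/mol

Let D be the C–C bond energy.
Σ(broken) = 2×D + 8×418 = 3344 + 2D
Σ(formed) = 1×D + 6×418 + 1×604 + 1×440 = 3552 + D
ΔH = Σ(broken) − Σ(formed) = (3344 + 2D) − (3552 + D) = −208 + D
Setting this equal to +129 kJ gives D = 337 kJ/mol.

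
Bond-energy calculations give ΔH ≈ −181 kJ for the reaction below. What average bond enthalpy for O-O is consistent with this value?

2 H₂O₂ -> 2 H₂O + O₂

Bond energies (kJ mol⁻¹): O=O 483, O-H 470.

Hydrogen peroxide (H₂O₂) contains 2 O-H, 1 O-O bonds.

Let D be the O-O bond energy.
Σ(broken) = 4×470 + 2×D = 1880 + 2D
Σ(formed) = 4×470 + 1×483 = 2363
ΔH = Σ(broken) − Σ(formed) = (1880 + 2D) − (2363) = −483 + 2D
Setting this equal to −181 kJ gives 2D = 302, so D = 151 kJ/mol.

D(O-O) ≈ 151 kJ/mol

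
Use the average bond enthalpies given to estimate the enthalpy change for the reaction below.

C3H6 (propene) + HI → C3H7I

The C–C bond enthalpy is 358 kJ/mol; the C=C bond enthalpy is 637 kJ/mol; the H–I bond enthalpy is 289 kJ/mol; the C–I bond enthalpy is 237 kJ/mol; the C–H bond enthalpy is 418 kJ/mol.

ΔH ≈ −87 kJ

Bonds broken (reactants):
  C–C: 1 × 358 = 358
  C–H: 6 × 418 = 2508
  C=C: 1 × 637 = 637
  H–I: 1 × 289 = 289
  Σ(broken) = 3792 kJ
Bonds formed (products):
  C–C: 2 × 358 = 716
  C–H: 7 × 418 = 2926
  C–I: 1 × 237 = 237
  Σ(formed) = 3879 kJ
ΔH = Σ(broken) − Σ(formed) = 3792 − 3879 = −87 kJ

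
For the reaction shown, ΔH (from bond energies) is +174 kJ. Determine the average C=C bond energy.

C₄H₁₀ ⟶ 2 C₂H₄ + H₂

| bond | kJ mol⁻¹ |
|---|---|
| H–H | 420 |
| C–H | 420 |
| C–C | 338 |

D(C=C) ≈ 630 kJ/mol

Let D be the C=C bond energy.
Σ(broken) = 3×338 + 10×420 = 5214
Σ(formed) = 8×420 + 2×D + 1×420 = 3780 + 2D
ΔH = Σ(broken) − Σ(formed) = (5214) − (3780 + 2D) = +1434 − 2D
Setting this equal to +174 kJ gives 2D = 1260, so D = 630 kJ/mol.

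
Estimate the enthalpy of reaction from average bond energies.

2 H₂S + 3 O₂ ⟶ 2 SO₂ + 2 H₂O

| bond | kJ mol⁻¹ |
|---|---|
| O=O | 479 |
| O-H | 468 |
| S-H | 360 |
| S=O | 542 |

ΔH ≈ −1163 kJ

Bonds broken (reactants):
  O=O: 3 × 479 = 1437
  S-H: 4 × 360 = 1440
  Σ(broken) = 2877 kJ
Bonds formed (products):
  O-H: 4 × 468 = 1872
  S=O: 4 × 542 = 2168
  Σ(formed) = 4040 kJ
ΔH = Σ(broken) − Σ(formed) = 2877 − 4040 = −1163 kJ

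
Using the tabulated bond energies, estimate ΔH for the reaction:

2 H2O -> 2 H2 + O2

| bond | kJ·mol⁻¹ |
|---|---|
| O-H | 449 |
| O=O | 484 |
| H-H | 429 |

ΔH ≈ +454 kJ

Bonds broken (reactants):
  O-H: 4 × 449 = 1796
  Σ(broken) = 1796 kJ
Bonds formed (products):
  H-H: 2 × 429 = 858
  O=O: 1 × 484 = 484
  Σ(formed) = 1342 kJ
ΔH = Σ(broken) − Σ(formed) = 1796 − 1342 = +454 kJ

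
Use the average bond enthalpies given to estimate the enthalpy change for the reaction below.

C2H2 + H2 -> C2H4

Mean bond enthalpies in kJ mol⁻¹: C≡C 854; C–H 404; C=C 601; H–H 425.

ΔH ≈ −130 kJ

Bonds broken (reactants):
  C≡C: 1 × 854 = 854
  C–H: 2 × 404 = 808
  H–H: 1 × 425 = 425
  Σ(broken) = 2087 kJ
Bonds formed (products):
  C–H: 4 × 404 = 1616
  C=C: 1 × 601 = 601
  Σ(formed) = 2217 kJ
ΔH = Σ(broken) − Σ(formed) = 2087 − 2217 = −130 kJ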